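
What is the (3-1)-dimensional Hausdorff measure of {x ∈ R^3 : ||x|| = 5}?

S = n·V_n(r)/r = 3·V_3(5)/5 (volume-to-surface relation), giving 4πr² = 4π·(5)² ≈ 314.159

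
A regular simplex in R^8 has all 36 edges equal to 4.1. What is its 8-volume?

V = (4.1^8 / 8!) · √((8+1) / 2^8) ≈ 0.371323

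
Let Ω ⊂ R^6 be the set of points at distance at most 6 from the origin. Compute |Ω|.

V_6(6) = π^(6/2) · (6)^6 / Γ(6/2 + 1) = 7776·π^3 ≈ 241105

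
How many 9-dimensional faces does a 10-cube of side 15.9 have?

Choose 9 of 10 axes to span the face (C(10,9) = 10 ways), then fix each of the remaining 1 coordinate at one of its two extreme values (2^1 = 2 ways): 10·2 = 20.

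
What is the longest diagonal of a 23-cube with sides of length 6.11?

Diagonal = √23 · 6.11 ≈ 29.3025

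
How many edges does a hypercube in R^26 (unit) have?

An n-cube has n·2^(n-1) edges. With n = 26: 26·33554432 = 872415232.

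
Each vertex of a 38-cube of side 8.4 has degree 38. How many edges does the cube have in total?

The 38-cube has n·2^(n-1) = 38·2^37 = 38·137438953472 = 5222680231936 edges.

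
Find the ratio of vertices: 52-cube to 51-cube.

The 52-cube has 2^52 = 4503599627370496 vertices. The 51-cube has 2^51 = 2251799813685248 vertices. Ratio: 4503599627370496/2251799813685248 = 2.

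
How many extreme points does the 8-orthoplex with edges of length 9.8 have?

An n-cross-polytope has 2n vertices; here n = 8, giving 16.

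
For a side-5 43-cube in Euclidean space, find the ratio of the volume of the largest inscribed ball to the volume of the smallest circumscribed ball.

Volume scales as r^n, and r_in/r_out = 1/√43, giving (1/√43)^43 ≈ 7.59326e-36.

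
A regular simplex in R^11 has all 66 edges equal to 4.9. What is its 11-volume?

Volume = 4.9^11 · √(12/2^11) / 11! ≈ 0.0749768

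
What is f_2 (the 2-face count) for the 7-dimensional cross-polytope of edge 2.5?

Number of 2-faces = 2^(2+1) · C(7,2+1) = 8 · 35 = 280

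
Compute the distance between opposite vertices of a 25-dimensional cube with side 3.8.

||(3.8,3.8,...,3.8)|| = √(25)·3.8 = 19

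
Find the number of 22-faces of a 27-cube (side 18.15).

f_22(27-cube) = (27 choose 22) · 2^5 = 2583360.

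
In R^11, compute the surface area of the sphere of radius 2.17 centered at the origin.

|∂B_11(2.17)| ≈ 47983.8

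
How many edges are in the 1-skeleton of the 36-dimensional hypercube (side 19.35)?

Each of the 2^36 = 68719476736 vertices has degree 36; total edges = 36·2^36/2 = 1236950581248.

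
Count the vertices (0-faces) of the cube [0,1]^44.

The 44-cube has 2^44 = 17592186044416 vertices.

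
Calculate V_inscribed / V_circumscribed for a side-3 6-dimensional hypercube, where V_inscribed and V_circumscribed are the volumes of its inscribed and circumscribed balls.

The radii are 3/2 and 3√6/2, so the volume ratio is (1/√6)^6 = 6^{-6/2} ≈ 0.00462963.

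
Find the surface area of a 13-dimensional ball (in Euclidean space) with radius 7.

The surface area of an n-ball is 2π^(n/2) r^(n-1) / Γ(n/2). For n=13, r=7: 253097823104·π^6/1485 ≈ 1.63856e+11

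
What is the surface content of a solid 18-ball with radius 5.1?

The surface area of an n-ball is 2π^(n/2) r^(n-1) / Γ(n/2). For n=18, r=5.1: 1.57962e+12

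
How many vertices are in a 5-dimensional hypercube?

An n-cube has C(n,k)·2^(n-k) k-faces. Here C(5,0)·2^5 = 1·32 = 32.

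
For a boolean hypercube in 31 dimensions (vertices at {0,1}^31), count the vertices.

The 31-cube has 2^31 = 2147483648 vertices.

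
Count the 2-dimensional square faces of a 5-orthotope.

Choose 2 of 5 axes to span the face (C(5,2) = 10 ways), then fix each of the remaining 3 coordinates at one of its two extreme values (2^3 = 8 ways): 10·8 = 80.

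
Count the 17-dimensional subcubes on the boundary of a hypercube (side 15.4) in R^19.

An n-cube has C(n,k)·2^(n-k) k-faces. Here C(19,17)·2^2 = 171·4 = 684.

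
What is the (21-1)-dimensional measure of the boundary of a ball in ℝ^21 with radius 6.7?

|∂B_21(6.7)| ≈ 9.73337e+15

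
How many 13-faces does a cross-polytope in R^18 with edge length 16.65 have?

f_13(18-orthoplex) = 2^14 · (18 choose 14) = 50135040.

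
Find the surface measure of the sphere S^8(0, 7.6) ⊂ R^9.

S = n·V_n(r)/r = 9·V_9(7.6)/7.6 (volume-to-surface relation), giving 3.30422e+08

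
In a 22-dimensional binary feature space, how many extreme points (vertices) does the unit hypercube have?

An n-cube has 2^n vertices; for n = 22 that is 2^22 = 4194304.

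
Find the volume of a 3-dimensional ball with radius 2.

Volume = π^{3/2}·(2)^3/Γ(5/2) = 32·π/3 ≈ 33.5103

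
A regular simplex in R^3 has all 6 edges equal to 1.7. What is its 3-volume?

Volume = (√2/12) · 1.7³ = 0.579003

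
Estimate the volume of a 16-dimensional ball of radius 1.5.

V_16(1.5) = π^(16/2) · (1.5)^16 / Γ(16/2 + 1) = 4782969·π^8/293601280 ≈ 154.575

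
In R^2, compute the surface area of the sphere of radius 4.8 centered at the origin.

The surface area of an n-ball is 2π^(n/2) r^(n-1) / Γ(n/2). For n=2, r=4.8: 2πr = 2π·4.8 ≈ 30.1593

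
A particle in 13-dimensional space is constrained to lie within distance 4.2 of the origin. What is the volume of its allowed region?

The n-ball volume is π^(n/2)·r^n/Γ(n/2+1). With n=13, r=4.2: V ≈ 1.15234e+08.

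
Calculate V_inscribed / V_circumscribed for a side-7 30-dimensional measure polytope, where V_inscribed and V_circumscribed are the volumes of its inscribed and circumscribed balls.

Volume scales as r^n, and r_in/r_out = 1/√30, giving (1/√30)^30 ≈ 6.96917e-23.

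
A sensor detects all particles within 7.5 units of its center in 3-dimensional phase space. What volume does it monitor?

The n-ball volume is π^(n/2)·r^n/Γ(n/2+1). With n=3, r=7.5: V = 1125·π/2 ≈ 1767.15.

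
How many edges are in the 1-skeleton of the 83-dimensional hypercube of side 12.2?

Each of the 2^83 = 9671406556917033397649408 vertices has degree 83; total edges = 83·2^83/2 = 401363372112056886002450432.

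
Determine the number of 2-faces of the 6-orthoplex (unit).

f_2(6-orthoplex) = 2^3 · (6 choose 3) = 160.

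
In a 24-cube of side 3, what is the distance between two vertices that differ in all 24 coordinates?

d = √(3² + 3² + ... + 3²) [24 terms] = √(24·3²) = 3√24 ≈ 14.6969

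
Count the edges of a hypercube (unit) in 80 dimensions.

The 80-cube has n·2^(n-1) = 80·2^79 = 80·604462909807314587353088 = 48357032784585166988247040 edges.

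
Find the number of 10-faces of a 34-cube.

Choose 10 of 34 axes to span the face (C(34,10) = 131128140 ways), then fix each of the remaining 24 coordinates at one of its two extreme values (2^24 = 16777216 ways): 131128140·16777216 = 2199965128458240.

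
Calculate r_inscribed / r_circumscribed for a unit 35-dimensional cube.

Ratio = (s/2)/(s√35/2) = 35^(-1/2) ≈ 0.169031.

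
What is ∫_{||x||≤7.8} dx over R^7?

The n-ball volume is π^(n/2)·r^n/Γ(n/2+1). With n=7, r=7.8: V ≈ 8.29932e+06.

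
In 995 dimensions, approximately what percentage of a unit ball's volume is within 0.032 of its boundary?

1 - (1-0.032)^995 ≈ 1 - 8.83e-15 ≈ (100 - 8.88e-13)%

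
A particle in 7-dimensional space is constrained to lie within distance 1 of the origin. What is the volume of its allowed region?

V_7(1) = π^(7/2) · (1)^7 / Γ(7/2 + 1) = 16·π^3/105 ≈ 4.72477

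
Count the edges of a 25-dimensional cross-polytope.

Each 1-face is the convex hull of 2 vertices, one chosen as ±e_i from each of 2 distinct axes: 2^2·C(25,2) = 1200.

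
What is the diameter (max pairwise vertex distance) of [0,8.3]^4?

The space diagonal of an n-cube of side s is s√n. Here 8.3·√4 = 16.6.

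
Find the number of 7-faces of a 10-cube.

Number of 7-faces = C(10,7) · 2^(10-7) = 120 · 8 = 960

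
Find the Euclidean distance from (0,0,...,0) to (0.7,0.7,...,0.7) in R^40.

Diagonal = √40 · 0.7 ≈ 4.42719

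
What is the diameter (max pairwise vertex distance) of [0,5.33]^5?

The space diagonal of an n-cube of side s is s√n. Here 5.33·√5 ≈ 11.9182.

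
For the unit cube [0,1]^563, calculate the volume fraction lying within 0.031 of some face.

Shell fraction = 1 - (1-0.062)^563 ≈ 1 - 2.24e-16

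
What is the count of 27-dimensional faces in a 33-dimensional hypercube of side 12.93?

Choose 27 of 33 axes to span the face (C(33,27) = 1107568 ways), then fix each of the remaining 6 coordinates at one of its two extreme values (2^6 = 64 ways): 1107568·64 = 70884352.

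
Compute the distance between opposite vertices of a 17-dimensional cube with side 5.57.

Diagonal = √17 · 5.57 ≈ 22.9657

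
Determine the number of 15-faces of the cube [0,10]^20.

Number of 15-faces = C(20,15) · 2^(20-15) = 15504 · 32 = 496128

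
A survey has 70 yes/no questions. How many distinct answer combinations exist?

The 70-cube has 2^70 = 1180591620717411303424 vertices.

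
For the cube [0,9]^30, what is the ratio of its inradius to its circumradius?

r_in = 9/2 (half the side); r_out = 9√30/2 (half the diagonal). Ratio = 1/√30 ≈ 0.182574.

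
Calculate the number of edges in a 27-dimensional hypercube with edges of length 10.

An n-cube has n·2^(n-1) edges. With n = 27: 27·67108864 = 1811939328.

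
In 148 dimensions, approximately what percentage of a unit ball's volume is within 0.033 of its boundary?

1 - (1-0.033)^148 ≈ 0.993032 ≈ 99.30%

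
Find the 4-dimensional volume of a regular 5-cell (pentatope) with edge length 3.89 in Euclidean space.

V = (3.89^4 / 4!) · √((4+1) / 2^4) ≈ 5.3335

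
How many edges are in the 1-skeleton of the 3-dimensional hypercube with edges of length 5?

An n-cube has n·2^(n-1) edges. With n = 3: 3·4 = 12.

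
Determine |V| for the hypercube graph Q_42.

Each vertex is a binary string of length 42, so there are 2^42 = 4398046511104.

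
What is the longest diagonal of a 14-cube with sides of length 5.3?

The space diagonal of an n-cube of side s is s√n. Here 5.3·√14 ≈ 19.8308.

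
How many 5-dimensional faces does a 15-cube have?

Choose 5 of 15 axes to span the face (C(15,5) = 3003 ways), then fix each of the remaining 10 coordinates at one of its two extreme values (2^10 = 1024 ways): 3003·1024 = 3075072.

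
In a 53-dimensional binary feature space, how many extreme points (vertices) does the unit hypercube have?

Each vertex is a binary string of length 53, so there are 2^53 = 9007199254740992.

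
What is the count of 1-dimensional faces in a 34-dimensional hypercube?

Choose 1 of 34 axes to span the face (C(34,1) = 34 ways), then fix each of the remaining 33 coordinates at one of its two extreme values (2^33 = 8589934592 ways): 34·8589934592 = 292057776128.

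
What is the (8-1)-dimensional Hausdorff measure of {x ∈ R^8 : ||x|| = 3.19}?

|∂B_8(3.19)| ≈ 109147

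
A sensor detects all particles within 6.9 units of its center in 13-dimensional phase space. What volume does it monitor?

Volume = π^{13/2}·(6.9)^13/Γ(15/2) ≈ 7.31778e+10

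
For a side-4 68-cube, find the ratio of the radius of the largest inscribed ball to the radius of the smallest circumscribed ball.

For an n-cube of any side s, the inradius is s/2 and the circumradius is s√n/2, so the ratio is 1/√68 ≈ 0.121268.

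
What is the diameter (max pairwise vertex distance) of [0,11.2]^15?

Diagonal = √15 · 11.2 ≈ 43.3774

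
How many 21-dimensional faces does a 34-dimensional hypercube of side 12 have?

Number of 21-faces = C(34,21) · 2^(34-21) = 927983760 · 8192 = 7602042961920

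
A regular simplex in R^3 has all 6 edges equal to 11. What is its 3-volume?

Volume = (√2/12) · 11³ = 156.86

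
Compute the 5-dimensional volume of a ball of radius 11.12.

The n-ball volume is π^(n/2)·r^n/Γ(n/2+1). With n=5, r=11.12: V ≈ 894999.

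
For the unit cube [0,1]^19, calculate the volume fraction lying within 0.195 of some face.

1 - (1 - 2·0.195)^19 = 1 - 0.61^19 ≈ 0.999917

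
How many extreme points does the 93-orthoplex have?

An n-cross-polytope has 2n vertices; here n = 93, giving 186.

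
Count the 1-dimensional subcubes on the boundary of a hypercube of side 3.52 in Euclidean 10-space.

An n-cube has C(n,k)·2^(n-k) k-faces. Here C(10,1)·2^9 = 10·512 = 5120.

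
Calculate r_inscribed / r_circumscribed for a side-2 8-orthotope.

r_in = 2/2 (half the side); r_out = 2√8/2 (half the diagonal). Ratio = 1/√8 ≈ 0.353553.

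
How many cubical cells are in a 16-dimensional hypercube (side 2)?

Choose 3 of 16 axes to span the face (C(16,3) = 560 ways), then fix each of the remaining 13 coordinates at one of its two extreme values (2^13 = 8192 ways): 560·8192 = 4587520.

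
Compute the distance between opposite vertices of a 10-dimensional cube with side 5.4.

||(5.4,5.4,...,5.4)|| = √(10)·5.4 ≈ 17.0763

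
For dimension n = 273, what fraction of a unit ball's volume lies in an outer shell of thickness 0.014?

1 - (1-0.014)^273 ≈ 0.978699 ≈ 97.87%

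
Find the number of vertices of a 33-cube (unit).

Number of vertices = 2^33 = 8589934592.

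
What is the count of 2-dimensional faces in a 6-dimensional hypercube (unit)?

An n-cube has C(n,k)·2^(n-k) k-faces. Here C(6,2)·2^4 = 15·16 = 240.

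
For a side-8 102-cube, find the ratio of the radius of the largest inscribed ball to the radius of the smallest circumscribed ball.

For an n-cube of any side s, the inradius is s/2 and the circumradius is s√n/2, so the ratio is 1/√102 ≈ 0.0990148.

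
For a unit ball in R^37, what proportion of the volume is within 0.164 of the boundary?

V(inner)/V(outer) = ((1-0.164)/1)^37 ≈ 0.001323, so the shell fraction is 0.998677.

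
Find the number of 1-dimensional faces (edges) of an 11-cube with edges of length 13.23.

Each of the 2^11 = 2048 vertices has degree 11; total edges = 11·2^11/2 = 11264.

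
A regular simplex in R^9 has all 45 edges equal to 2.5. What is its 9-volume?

Volume = 2.5^9 · √(10/2^9) / 9! ≈ 0.00146914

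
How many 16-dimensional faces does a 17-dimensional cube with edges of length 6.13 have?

An n-cube has C(n,k)·2^(n-k) k-faces. Here C(17,16)·2^1 = 17·2 = 34.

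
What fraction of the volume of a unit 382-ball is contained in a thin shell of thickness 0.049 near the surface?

Shell fraction = 1 - (1-0.049)^382 ≈ 0.9999999954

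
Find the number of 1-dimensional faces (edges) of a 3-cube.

Each of the 2^3 = 8 vertices has degree 3; total edges = 3·2^3/2 = 12.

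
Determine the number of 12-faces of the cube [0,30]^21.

f_12(21-cube) = (21 choose 12) · 2^9 = 150492160.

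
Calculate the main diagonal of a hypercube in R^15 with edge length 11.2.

Diagonal = √15 · 11.2 ≈ 43.3774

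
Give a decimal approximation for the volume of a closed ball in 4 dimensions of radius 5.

The n-ball volume is π^(n/2)·r^n/Γ(n/2+1). With n=4, r=5: V = 625·π^2/2 ≈ 3084.25.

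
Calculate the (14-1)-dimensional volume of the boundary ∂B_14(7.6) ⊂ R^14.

|∂B_14(7.6)| ≈ 2.36768e+12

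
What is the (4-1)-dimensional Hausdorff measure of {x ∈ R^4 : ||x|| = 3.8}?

|∂B_4(3.8)| ≈ 1083.13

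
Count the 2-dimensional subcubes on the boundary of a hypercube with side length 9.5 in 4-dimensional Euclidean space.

An n-cube has C(n,k)·2^(n-k) k-faces. Here C(4,2)·2^2 = 6·4 = 24.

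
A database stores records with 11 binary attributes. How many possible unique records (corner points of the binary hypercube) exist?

Number of vertices = 2^11 = 2048.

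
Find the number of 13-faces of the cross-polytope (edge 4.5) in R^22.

Each 13-face is the convex hull of 14 vertices, one chosen as ±e_i from each of 14 distinct axes: 2^14·C(22,14) = 5239111680.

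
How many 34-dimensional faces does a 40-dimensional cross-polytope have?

Each 34-face is the convex hull of 35 vertices, one chosen as ±e_i from each of 35 distinct axes: 2^35·C(40,35) = 22608982724050944.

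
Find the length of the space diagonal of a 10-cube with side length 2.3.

The space diagonal of an n-cube of side s is s√n. Here 2.3·√10 ≈ 7.27324.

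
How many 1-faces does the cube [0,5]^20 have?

The 20-cube has n·2^(n-1) = 20·2^19 = 20·524288 = 10485760 edges.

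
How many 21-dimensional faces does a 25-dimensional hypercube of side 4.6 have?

Number of 21-faces = C(25,21) · 2^(25-21) = 12650 · 16 = 202400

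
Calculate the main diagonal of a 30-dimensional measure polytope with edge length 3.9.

||(3.9,3.9,...,3.9)|| = √(30)·3.9 ≈ 21.3612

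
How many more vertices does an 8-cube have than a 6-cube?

The 8-cube has 2^8 = 256 vertices. The 6-cube has 2^6 = 64 vertices. Difference: 256 - 64 = 192.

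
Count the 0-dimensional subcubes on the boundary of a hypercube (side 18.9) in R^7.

f_0(7-cube) = (7 choose 0) · 2^7 = 128.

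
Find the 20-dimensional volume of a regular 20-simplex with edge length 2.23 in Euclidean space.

Volume = 2.23^20 · √(21/2^20) / 20! ≈ 1.70131e-14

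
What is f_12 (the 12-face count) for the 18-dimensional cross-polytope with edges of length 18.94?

f_12(18-orthoplex) = 2^13 · (18 choose 13) = 70189056.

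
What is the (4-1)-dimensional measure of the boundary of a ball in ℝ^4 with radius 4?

|∂B_4(4)| = 128·π^2 ≈ 1263.31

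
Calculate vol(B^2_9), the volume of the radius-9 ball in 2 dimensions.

V_2(9) = π^(2/2) · (9)^2 / Γ(2/2 + 1) = 81·π ≈ 254.469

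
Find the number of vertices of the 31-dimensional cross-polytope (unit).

The 31-dimensional cross-polytope has 2n = 2·31 = 62 vertices.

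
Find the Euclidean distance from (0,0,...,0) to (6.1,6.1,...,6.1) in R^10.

d = √(6.1² + 6.1² + ... + 6.1²) [10 terms] = √(10·6.1²) = 6.1√10 ≈ 19.2899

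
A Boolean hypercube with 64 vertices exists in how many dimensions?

The n-cube has 2^n vertices, and 64 = 2^6, so n = 6.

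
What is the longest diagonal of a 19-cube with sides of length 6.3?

Diagonal = √19 · 6.3 ≈ 27.4611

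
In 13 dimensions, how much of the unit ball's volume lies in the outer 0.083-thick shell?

Shell fraction = 1 - (1-0.083)^13 ≈ 0.675809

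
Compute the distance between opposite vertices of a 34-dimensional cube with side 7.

The space diagonal of an n-cube of side s is s√n. Here 7·√34 ≈ 40.8167.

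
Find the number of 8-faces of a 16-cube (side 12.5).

Number of 8-faces = C(16,8) · 2^(16-8) = 12870 · 256 = 3294720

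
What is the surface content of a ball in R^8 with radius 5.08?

The surface area of an n-ball is 2π^(n/2) r^(n-1) / Γ(n/2). For n=8, r=5.08: 2.83481e+06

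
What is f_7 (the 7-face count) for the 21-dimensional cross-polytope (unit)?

An n-cross-polytope has 2^(k+1)·C(n,k+1) k-faces. Here 2^8·C(21,8) = 256·203490 = 52093440.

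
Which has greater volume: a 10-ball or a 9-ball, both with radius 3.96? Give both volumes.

V_10(3.96) ≈ 2.41835e+06. V_9(3.96) ≈ 789904. The 10-ball is larger.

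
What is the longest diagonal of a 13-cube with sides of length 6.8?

||(6.8,6.8,...,6.8)|| = √(13)·6.8 ≈ 24.5177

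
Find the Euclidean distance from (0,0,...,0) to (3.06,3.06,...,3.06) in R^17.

d = √(3.06² + 3.06² + ... + 3.06²) [17 terms] = √(17·3.06²) = 3.06√17 ≈ 12.6167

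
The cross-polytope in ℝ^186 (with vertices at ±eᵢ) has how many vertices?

The 186-dimensional cross-polytope has 2n = 2·186 = 372 vertices.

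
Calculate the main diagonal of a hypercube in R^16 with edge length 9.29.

d = √(9.29² + 9.29² + ... + 9.29²) [16 terms] = √(16·9.29²) = 9.29√16 = 37.16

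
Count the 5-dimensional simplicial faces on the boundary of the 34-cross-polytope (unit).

Each 5-face is the convex hull of 6 vertices, one chosen as ±e_i from each of 6 distinct axes: 2^6·C(34,6) = 86073856.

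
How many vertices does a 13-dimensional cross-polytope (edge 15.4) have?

The vertices are ±e_1, ..., ±e_13, so there are 2·13 = 26.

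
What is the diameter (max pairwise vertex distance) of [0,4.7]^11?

||(4.7,4.7,...,4.7)|| = √(11)·4.7 ≈ 15.5881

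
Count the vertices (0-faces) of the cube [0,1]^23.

The 23-cube has 2^23 = 8388608 vertices.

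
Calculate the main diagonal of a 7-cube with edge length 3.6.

The space diagonal of an n-cube of side s is s√n. Here 3.6·√7 ≈ 9.5247.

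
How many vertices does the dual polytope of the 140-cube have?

Number of vertices = 2n = 280.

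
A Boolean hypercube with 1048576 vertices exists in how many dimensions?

Since 2^n = 1048576, we have n = 20.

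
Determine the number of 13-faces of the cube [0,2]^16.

Choose 13 of 16 axes to span the face (C(16,13) = 560 ways), then fix each of the remaining 3 coordinates at one of its two extreme values (2^3 = 8 ways): 560·8 = 4480.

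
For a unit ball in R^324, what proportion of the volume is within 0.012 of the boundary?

Shell fraction = 1 - (1-0.012)^324 ≈ 0.97999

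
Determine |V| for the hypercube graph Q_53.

Each vertex is a binary string of length 53, so there are 2^53 = 9007199254740992.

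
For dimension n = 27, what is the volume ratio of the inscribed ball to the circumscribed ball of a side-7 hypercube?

V_in / V_out = (r_in/r_out)^27 = (1/√27)^27 = 27^(-27/2) ≈ 4.74886e-20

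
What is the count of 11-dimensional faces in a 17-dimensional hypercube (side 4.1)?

f_11(17-cube) = (17 choose 11) · 2^6 = 792064.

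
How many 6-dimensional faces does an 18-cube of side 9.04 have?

Choose 6 of 18 axes to span the face (C(18,6) = 18564 ways), then fix each of the remaining 12 coordinates at one of its two extreme values (2^12 = 4096 ways): 18564·4096 = 76038144.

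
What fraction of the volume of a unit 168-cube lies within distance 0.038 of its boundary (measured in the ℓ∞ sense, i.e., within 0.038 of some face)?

1 - (1 - 2·0.038)^168 = 1 - 0.924^168 ≈ 0.9999982904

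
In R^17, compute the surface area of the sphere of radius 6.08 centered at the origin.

S_17(6.08) = 2·π^(17/2)·(6.08)^16 / Γ(17/2) ≈ 8.35732e+12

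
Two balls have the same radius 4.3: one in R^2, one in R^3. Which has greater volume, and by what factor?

V_2(4.3) ≈ 58.088, V_3(4.3) ≈ 333.038. The 3-ball is larger by a factor of 5.733.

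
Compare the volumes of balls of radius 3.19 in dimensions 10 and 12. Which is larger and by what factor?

V_10(3.19) ≈ 278275, V_12(3.19) ≈ 1.48271e+06. The 12-ball is larger by a factor of 5.328.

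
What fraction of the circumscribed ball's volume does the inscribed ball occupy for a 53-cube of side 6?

The radii are 6/2 and 6√53/2, so the volume ratio is (1/√53)^53 = 53^{-53/2} ≈ 2.02623e-46.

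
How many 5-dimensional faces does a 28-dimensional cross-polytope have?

An n-cross-polytope has 2^(k+1)·C(n,k+1) k-faces. Here 2^6·C(28,6) = 64·376740 = 24111360.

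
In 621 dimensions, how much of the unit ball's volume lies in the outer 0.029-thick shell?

1 - (1-0.029)^621 ≈ 0.9999999884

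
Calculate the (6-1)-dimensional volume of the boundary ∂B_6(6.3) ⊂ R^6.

The surface area of an n-ball is 2π^(n/2) r^(n-1) / Γ(n/2). For n=6, r=6.3: 307718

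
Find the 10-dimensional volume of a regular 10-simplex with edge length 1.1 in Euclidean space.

V_10 = √(11) · 1.1^10 / (10! · 2^(10/2)) ≈ 7.40816e-08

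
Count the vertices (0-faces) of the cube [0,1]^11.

The 11-cube has 2^11 = 2048 vertices.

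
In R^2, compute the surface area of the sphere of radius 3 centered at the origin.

The surface area of an n-ball is 2π^(n/2) r^(n-1) / Γ(n/2). For n=2, r=3: 2πr = 2π·3 ≈ 18.8496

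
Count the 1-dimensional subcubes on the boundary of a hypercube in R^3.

Number of 1-faces = C(3,1) · 2^(3-1) = 3 · 4 = 12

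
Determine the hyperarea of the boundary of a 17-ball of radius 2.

|∂B_17(2)| = 33554432·π^8/2027025 ≈ 157069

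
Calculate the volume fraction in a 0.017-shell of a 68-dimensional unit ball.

V(inner)/V(outer) = ((1-0.017)/1)^68 ≈ 0.3116, so the shell fraction is 0.68837.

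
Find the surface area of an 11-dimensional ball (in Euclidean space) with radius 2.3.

|∂B_11(2.3)| ≈ 85857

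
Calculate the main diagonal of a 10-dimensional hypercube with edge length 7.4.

The space diagonal of an n-cube of side s is s√n. Here 7.4·√10 ≈ 23.4009.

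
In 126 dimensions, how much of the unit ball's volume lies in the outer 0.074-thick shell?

1 - (1-0.074)^126 ≈ 0.999938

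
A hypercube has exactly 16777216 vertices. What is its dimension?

n = log_2(16777216) = 24.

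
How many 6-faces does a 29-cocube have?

f_6(29-orthoplex) = 2^7 · (29 choose 7) = 199779840.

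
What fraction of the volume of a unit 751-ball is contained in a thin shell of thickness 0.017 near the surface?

Shell fraction = 1 - (1-0.017)^751 ≈ 0.9999974432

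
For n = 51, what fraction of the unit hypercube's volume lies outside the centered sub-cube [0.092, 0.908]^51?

1 - (1 - 2·0.092)^51 = 1 - 0.816^51 ≈ 0.999969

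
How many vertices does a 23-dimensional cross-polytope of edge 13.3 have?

An n-cross-polytope has 2n vertices; here n = 23, giving 46.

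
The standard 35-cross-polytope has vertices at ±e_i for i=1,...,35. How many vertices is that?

An n-cross-polytope has 2n vertices; here n = 35, giving 70.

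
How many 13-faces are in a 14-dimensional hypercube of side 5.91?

f_13(14-cube) = (14 choose 13) · 2^1 = 28.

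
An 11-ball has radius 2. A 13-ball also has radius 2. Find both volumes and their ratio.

V_11(2) ≈ 3858.64. V_13(2) ≈ 7459.87. Ratio V_11/V_13 ≈ 0.5173.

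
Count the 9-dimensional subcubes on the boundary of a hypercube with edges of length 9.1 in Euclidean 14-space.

Number of 9-faces = C(14,9) · 2^(14-9) = 2002 · 32 = 64064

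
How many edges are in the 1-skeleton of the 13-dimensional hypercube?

The 13-cube has n·2^(n-1) = 13·2^12 = 13·4096 = 53248 edges.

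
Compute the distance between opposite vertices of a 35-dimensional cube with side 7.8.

Diagonal = √35 · 7.8 ≈ 46.1454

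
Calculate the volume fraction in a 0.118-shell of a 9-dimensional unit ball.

1 - (1-0.118)^9 ≈ 0.676989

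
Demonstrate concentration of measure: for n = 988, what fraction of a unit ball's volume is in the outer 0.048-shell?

1 - (1-0.048)^988 ≈ 1 - 7.822e-22 ≈ 100.000000%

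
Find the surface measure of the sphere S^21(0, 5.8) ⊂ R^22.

S_22(5.8) = 2·π^(22/2)·(5.8)^21 / Γ(22/2) ≈ 1.74543e+15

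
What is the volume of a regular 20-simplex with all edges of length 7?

Volume = 7^20 · √(21/2^20) / 20! ≈ 0.000146773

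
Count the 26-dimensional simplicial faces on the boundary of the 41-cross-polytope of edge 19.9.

f_26(41-orthoplex) = 2^27 · (41 choose 27) = 4729853232451420160.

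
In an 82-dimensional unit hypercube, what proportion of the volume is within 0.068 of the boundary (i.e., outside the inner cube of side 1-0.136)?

The inner cube has side 1-2·0.068 = 0.864 and volume (0.864)^82 ≈ 6.225e-06, so the shell holds 0.999994 of the volume.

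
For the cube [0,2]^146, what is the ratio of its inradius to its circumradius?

Ratio = (s/2)/(s√146/2) = 146^(-1/2) ≈ 0.0827606.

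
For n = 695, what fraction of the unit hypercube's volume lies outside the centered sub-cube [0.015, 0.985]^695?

The inner cube has side 1-2·0.015 = 0.97 and volume (0.97)^695 ≈ 6.403e-10, so the shell holds 0.9999999994 of the volume.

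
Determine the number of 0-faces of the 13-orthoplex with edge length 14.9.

Each 0-face is the convex hull of 1 vertex, one chosen as ±e_i from each of 1 distinct axis: 2^1·C(13,1) = 26.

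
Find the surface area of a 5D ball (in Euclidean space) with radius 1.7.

S_5(1.7) = 2·π^(5/2)·(1.7)^4 / Γ(5/2) ≈ 219.818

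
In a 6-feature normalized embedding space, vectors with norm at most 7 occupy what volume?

The n-ball volume is π^(n/2)·r^n/Γ(n/2+1). With n=6, r=7: V = 117649·π^3/6 ≈ 607976.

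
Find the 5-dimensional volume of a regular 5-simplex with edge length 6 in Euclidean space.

For a regular n-simplex with edge a, V = (a^n / n!)·√((n+1)/2^n). With a=6, n=5: V ≈ 28.0592.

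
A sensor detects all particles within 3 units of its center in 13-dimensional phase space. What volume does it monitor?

Volume = π^{13/2}·(3)^13/Γ(15/2) = 7558272·π^6/5005 ≈ 1.45184e+06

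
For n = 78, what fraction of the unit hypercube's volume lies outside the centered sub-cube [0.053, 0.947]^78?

The inner cube has side 1-2·0.053 = 0.894 and volume (0.894)^78 ≈ 0.0001601, so the shell holds 0.99984 of the volume.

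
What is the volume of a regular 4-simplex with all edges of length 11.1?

V_4 = √(5) · 11.1^4 / (4! · 2^(4/2)) ≈ 353.595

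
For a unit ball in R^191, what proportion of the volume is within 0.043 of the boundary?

V(inner)/V(outer) = ((1-0.043)/1)^191 ≈ 0.000226, so the shell fraction is 0.999774.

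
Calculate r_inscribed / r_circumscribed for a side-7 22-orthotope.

Ratio = (s/2)/(s√22/2) = 22^(-1/2) ≈ 0.213201.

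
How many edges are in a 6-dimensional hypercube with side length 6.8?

An n-cube has C(n,k)·2^(n-k) k-faces. Here C(6,1)·2^5 = 6·32 = 192.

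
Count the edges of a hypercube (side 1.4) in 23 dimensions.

The 23-cube has n·2^(n-1) = 23·2^22 = 23·4194304 = 96468992 edges.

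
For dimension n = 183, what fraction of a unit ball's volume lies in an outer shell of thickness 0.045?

1 - (1-0.045)^183 ≈ 0.999781 ≈ 99.9781%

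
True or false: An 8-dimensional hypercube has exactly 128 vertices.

False. The 8-cube has 2^8 = 256 vertices.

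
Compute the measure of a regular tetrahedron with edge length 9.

Volume = (√2/12) · 9³ = 85.9135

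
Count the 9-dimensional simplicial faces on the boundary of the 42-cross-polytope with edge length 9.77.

f_9(42-orthoplex) = 2^10 · (42 choose 10) = 1506757604352.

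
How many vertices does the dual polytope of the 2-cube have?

The vertices are ±e_1, ..., ±e_2, so there are 2·2 = 4.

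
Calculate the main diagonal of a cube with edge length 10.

The space diagonal of an n-cube of side s is s√n. Here 10·√3 ≈ 17.3205.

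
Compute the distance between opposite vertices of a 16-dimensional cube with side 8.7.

||(8.7,8.7,...,8.7)|| = √(16)·8.7 = 34.8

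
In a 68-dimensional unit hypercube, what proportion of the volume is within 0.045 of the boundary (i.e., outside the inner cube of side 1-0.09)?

1 - (1 - 2·0.045)^68 = 1 - 0.91^68 ≈ 0.99836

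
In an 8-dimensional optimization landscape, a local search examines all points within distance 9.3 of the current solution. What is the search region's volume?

V_8(9.3) = π^(8/2) · (9.3)^8 / Γ(8/2 + 1) ≈ 2.27118e+08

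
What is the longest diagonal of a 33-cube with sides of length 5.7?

Diagonal = √33 · 5.7 ≈ 32.744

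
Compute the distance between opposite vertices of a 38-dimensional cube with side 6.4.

Diagonal = √38 · 6.4 ≈ 39.4522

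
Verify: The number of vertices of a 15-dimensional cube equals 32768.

True. The 15-cube has 2^15 = 32768 vertices.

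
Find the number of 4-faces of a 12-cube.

An n-cube has C(n,k)·2^(n-k) k-faces. Here C(12,4)·2^8 = 495·256 = 126720.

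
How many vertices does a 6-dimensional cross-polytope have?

The 6-dimensional cross-polytope has 2n = 2·6 = 12 vertices.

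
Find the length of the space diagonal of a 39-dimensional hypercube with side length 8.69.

||(8.69,8.69,...,8.69)|| = √(39)·8.69 ≈ 54.269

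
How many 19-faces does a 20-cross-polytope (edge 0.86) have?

Each 19-face is the convex hull of 20 vertices, one chosen as ±e_i from each of 20 distinct axes: 2^20·C(20,20) = 1048576.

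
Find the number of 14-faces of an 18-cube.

Choose 14 of 18 axes to span the face (C(18,14) = 3060 ways), then fix each of the remaining 4 coordinates at one of its two extreme values (2^4 = 16 ways): 3060·16 = 48960.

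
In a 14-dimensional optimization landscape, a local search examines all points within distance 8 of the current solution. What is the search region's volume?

Volume = π^{14/2}·(8)^14/Γ(8) = 274877906944·π^7/315 ≈ 2.63559e+12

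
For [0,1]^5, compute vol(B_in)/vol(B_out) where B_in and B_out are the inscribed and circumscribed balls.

The radii are 1/2 and 1√5/2, so the volume ratio is (1/√5)^5 = 5^{-5/2} ≈ 0.0178885.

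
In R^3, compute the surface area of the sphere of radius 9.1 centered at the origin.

The surface area of an n-ball is 2π^(n/2) r^(n-1) / Γ(n/2). For n=3, r=9.1: 4πr² = 4π·(9.1)² ≈ 1040.62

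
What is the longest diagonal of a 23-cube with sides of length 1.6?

d = √(1.6² + 1.6² + ... + 1.6²) [23 terms] = √(23·1.6²) = 1.6√23 ≈ 7.67333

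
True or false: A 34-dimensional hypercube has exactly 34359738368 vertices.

False. The 34-cube has 2^34 = 17179869184 vertices.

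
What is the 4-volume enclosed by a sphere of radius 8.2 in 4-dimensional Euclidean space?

The n-ball volume is π^(n/2)·r^n/Γ(n/2+1). With n=4, r=8.2: V ≈ 22311.3.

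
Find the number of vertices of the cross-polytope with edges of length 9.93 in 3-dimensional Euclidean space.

An n-cross-polytope has 2^(k+1)·C(n,k+1) k-faces. Here 2^1·C(3,1) = 2·3 = 6.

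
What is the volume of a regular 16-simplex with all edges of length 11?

For a regular n-simplex with edge a, V = (a^n / n!)·√((n+1)/2^n). With a=11, n=16: V ≈ 35.371.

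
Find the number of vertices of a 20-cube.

Each vertex is a binary string of length 20, so there are 2^20 = 1048576.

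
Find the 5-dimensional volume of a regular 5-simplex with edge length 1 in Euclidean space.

Volume = 1^5 · √(6/2^5) / 5! ≈ 0.00360844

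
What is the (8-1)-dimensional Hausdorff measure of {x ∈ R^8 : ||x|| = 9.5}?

The surface area of an n-ball is 2π^(n/2) r^(n-1) / Γ(n/2). For n=8, r=9.5: 893871739·π^4/384 ≈ 2.26748e+08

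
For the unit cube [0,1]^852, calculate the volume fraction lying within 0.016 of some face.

Shell fraction = 1 - (1-0.032)^852 ≈ 1 - 9.243e-13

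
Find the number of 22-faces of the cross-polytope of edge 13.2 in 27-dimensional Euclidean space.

Number of 22-faces = 2^(22+1) · C(27,22+1) = 8388608 · 17550 = 147220070400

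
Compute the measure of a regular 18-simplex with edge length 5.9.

V = (5.9^18 / 18!) · √((18+1) / 2^18) ≈ 9.97934e-05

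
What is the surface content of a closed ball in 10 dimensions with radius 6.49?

S_10(6.49) = 2·π^(10/2)·(6.49)^9 / Γ(10/2) ≈ 5.20919e+08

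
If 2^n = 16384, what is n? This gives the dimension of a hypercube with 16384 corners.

n = log_2(16384) = 14.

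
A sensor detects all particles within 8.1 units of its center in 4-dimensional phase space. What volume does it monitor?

V_4(8.1) = π^(4/2) · (8.1)^4 / Γ(4/2 + 1) ≈ 21242.7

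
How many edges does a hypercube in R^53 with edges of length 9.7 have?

Number of 1-faces = C(53,1)·2^(53-1) = 53·4503599627370496 = 238690780250636288.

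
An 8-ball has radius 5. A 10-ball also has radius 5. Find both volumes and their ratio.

V_8(5) ≈ 1.58543e+06. V_10(5) ≈ 2.49039e+07. Ratio V_8/V_10 ≈ 0.06366.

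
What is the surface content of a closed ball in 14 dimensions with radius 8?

|∂B_14(8)| = 68719476736·π^7/45 ≈ 4.61229e+12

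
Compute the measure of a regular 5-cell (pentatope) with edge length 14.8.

V = (14.8^4 / 4!) · √((4+1) / 2^4) ≈ 1117.53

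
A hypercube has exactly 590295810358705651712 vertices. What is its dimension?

n = log_2(590295810358705651712) = 69.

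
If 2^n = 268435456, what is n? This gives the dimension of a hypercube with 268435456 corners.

Since 2^n = 268435456, we have n = 28.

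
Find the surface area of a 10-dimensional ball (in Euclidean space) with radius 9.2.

The surface area of an n-ball is 2π^(n/2) r^(n-1) / Γ(n/2). For n=10, r=9.2: 1.20409e+10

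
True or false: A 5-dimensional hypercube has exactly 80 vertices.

False. The 5-cube has 2^5 = 32 vertices.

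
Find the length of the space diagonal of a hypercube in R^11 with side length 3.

||(3,3,...,3)|| = √(11)·3 ≈ 9.94987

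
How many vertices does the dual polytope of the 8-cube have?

An n-cross-polytope has 2n vertices; here n = 8, giving 16.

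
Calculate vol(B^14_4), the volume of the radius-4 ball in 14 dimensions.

V = 16777216·π^7/315 ≈ 1.60864e+08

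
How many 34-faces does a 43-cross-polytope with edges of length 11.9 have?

Number of 34-faces = 2^(34+1) · C(43,34+1) = 34359738368 · 145008513 = 4982454567812726784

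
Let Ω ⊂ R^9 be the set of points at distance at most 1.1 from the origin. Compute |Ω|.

The n-ball volume is π^(n/2)·r^n/Γ(n/2+1). With n=9, r=1.1: V ≈ 7.77771.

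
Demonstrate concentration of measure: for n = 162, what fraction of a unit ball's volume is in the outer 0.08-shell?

1 - (1-0.08)^162 ≈ 0.9999986397 ≈ 99.999864%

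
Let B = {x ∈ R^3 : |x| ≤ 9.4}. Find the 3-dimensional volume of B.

V_3(9.4) = π^(3/2) · (9.4)^3 / Γ(3/2 + 1) ≈ 3479.14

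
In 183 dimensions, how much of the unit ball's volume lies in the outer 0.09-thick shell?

Shell fraction = 1 - (1-0.09)^183 ≈ 0.999999968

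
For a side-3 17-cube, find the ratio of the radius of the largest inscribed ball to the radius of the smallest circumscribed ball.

r_in / r_out = (3/2) / (3√17/2) = 1/√17 ≈ 0.242536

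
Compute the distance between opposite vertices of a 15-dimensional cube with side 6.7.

Diagonal = √15 · 6.7 ≈ 25.949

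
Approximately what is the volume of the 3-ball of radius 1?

The n-ball volume is π^(n/2)·r^n/Γ(n/2+1). With n=3, r=1: V = 4·π/3 ≈ 4.18879.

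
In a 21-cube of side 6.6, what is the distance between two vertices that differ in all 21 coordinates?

||(6.6,6.6,...,6.6)|| = √(21)·6.6 ≈ 30.245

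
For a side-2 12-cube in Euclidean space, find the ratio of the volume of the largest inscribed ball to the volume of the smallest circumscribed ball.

The radii are 2/2 and 2√12/2, so the volume ratio is (1/√12)^12 = 12^{-12/2} ≈ 3.34898e-07.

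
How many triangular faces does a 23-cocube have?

An n-cross-polytope has 2^(k+1)·C(n,k+1) k-faces. Here 2^3·C(23,3) = 8·1771 = 14168.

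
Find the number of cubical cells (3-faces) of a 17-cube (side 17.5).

f_3(17-cube) = (17 choose 3) · 2^14 = 11141120.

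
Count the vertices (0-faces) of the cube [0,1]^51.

The 51-cube has 2^51 = 2251799813685248 vertices.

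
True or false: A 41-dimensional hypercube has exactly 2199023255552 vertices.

True. The 41-cube has 2^41 = 2199023255552 vertices.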